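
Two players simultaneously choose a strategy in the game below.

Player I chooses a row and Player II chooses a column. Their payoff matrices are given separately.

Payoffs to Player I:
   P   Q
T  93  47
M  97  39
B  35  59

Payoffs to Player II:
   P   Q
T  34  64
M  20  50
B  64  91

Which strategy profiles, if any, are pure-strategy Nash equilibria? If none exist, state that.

For each player, find the best response to each opponent profile; mutual best responses are the pure NE.
Player I against P: payoffs 93, 97, 35 → best response M.
Player I against Q: payoffs 47, 39, 59 → best response B.
Player II against T: payoffs 34, 64 → best response Q.
Player II against M: payoffs 20, 50 → best response Q.
Player II against B: payoffs 64, 91 → best response Q.
Mutual best responses: (B, Q).

(B, Q)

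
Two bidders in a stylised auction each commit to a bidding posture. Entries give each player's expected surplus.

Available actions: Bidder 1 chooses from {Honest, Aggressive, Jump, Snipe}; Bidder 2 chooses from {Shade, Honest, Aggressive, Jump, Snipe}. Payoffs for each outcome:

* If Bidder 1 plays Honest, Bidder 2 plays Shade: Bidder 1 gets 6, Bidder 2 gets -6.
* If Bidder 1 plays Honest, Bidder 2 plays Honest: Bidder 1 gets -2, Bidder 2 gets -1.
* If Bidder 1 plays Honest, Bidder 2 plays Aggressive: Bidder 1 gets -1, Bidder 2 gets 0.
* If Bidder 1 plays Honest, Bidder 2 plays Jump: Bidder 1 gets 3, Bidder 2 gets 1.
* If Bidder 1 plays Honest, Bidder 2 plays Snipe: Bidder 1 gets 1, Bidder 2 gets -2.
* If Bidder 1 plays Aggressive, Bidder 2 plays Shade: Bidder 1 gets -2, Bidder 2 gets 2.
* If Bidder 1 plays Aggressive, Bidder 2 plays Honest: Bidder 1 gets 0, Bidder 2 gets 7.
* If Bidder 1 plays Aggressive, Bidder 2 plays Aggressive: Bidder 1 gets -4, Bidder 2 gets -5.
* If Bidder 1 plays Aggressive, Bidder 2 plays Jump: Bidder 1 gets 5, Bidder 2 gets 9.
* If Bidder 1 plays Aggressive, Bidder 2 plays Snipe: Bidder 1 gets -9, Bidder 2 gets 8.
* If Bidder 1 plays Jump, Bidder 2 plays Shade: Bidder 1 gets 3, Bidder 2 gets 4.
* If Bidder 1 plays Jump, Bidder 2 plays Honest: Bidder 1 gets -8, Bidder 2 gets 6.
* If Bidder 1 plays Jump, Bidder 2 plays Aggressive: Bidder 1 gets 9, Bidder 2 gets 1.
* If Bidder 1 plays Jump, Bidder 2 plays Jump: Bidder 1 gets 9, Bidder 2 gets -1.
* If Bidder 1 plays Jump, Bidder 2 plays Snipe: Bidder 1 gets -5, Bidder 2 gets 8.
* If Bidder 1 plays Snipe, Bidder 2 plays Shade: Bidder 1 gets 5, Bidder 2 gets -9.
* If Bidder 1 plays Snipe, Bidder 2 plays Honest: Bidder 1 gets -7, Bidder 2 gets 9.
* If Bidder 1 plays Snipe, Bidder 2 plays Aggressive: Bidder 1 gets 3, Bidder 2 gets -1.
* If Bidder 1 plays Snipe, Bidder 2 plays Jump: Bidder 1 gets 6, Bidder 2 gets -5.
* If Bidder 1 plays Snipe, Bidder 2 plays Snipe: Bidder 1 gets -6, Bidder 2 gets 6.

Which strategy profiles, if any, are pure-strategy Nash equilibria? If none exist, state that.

Mark each player's best response to every combination of opponents' strategies; a profile where every player is best-responding is a pure Nash equilibrium.
Bidder 1 against Shade: payoffs 6, -2, 3, 5 → best response Honest.
Bidder 1 against Honest: payoffs -2, 0, -8, -7 → best response Aggressive.
Bidder 1 against Aggressive: payoffs -1, -4, 9, 3 → best response Jump.
Bidder 1 against Jump: payoffs 3, 5, 9, 6 → best response Jump.
Bidder 1 against Snipe: payoffs 1, -9, -5, -6 → best response Honest.
Bidder 2 against Honest: payoffs -6, -1, 0, 1, -2 → best response Jump.
Bidder 2 against Aggressive: payoffs 2, 7, -5, 9, 8 → best response Jump.
Bidder 2 against Jump: payoffs 4, 6, 1, -1, 8 → best response Snipe.
Bidder 2 against Snipe: payoffs -9, 9, -1, -5, 6 → best response Honest.
No profile is a mutual best response for all players.

No pure-strategy Nash equilibrium.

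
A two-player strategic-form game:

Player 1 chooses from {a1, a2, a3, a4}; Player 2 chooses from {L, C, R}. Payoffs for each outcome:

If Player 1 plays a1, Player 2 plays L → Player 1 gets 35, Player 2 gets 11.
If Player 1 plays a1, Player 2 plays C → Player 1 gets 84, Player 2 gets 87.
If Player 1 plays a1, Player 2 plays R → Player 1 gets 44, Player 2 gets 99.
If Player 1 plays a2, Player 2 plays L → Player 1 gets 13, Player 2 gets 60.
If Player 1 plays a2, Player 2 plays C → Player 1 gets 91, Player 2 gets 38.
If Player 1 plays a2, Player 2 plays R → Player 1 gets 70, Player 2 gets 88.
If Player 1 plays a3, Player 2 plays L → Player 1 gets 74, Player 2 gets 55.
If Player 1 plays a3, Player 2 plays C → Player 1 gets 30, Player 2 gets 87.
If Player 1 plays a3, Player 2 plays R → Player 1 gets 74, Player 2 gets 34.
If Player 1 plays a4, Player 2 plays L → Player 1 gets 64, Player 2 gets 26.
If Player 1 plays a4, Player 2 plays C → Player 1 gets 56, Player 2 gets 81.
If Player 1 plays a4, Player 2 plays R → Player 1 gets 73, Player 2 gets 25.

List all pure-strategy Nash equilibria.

There is no pure-strategy Nash equilibrium.

Player 1 against L: payoffs 35, 13, 74, 64 → best response a3.
Player 1 against C: payoffs 84, 91, 30, 56 → best response a2.
Player 1 against R: payoffs 44, 70, 74, 73 → best response a3.
Player 2 against a1: payoffs 11, 87, 99 → best response R.
Player 2 against a2: payoffs 60, 38, 88 → best response R.
Player 2 against a3: payoffs 55, 87, 34 → best response C.
Player 2 against a4: payoffs 26, 81, 25 → best response C.
No profile is a mutual best response for all players.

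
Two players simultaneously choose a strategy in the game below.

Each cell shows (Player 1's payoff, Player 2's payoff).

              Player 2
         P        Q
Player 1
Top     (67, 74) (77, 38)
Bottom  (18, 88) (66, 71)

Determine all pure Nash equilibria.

Check each profile: it is a Nash equilibrium iff no player can strictly gain by switching unilaterally.
(Top, P): Player 1 gets 67, best alternative 18; Player 2 gets 74, best alternative 38. No profitable deviation — NE.
(Top, Q): Player 2 can switch to P (38 → 74). Not NE.
(Bottom, P): Player 1 can switch to Top (18 → 67). Not NE.
(Bottom, Q): Player 1 can switch to Top (66 → 77). Not NE.

(Top, P)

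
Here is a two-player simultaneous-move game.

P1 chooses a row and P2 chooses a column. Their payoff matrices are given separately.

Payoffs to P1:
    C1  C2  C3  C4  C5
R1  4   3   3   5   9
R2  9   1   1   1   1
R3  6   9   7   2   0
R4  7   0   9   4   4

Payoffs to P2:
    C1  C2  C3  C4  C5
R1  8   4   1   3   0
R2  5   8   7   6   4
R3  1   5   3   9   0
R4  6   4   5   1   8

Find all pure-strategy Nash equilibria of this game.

No pure-strategy Nash equilibrium.

P1 against C1: payoffs 4, 9, 6, 7 → best response R2.
P1 against C2: payoffs 3, 1, 9, 0 → best response R3.
P1 against C3: payoffs 3, 1, 7, 9 → best response R4.
P1 against C4: payoffs 5, 1, 2, 4 → best response R1.
P1 against C5: payoffs 9, 1, 0, 4 → best response R1.
P2 against R1: payoffs 8, 4, 1, 3, 0 → best response C1.
P2 against R2: payoffs 5, 8, 7, 6, 4 → best response C2.
P2 against R3: payoffs 1, 5, 3, 9, 0 → best response C4.
P2 against R4: payoffs 6, 4, 5, 1, 8 → best response C5.
No profile is a mutual best response for all players.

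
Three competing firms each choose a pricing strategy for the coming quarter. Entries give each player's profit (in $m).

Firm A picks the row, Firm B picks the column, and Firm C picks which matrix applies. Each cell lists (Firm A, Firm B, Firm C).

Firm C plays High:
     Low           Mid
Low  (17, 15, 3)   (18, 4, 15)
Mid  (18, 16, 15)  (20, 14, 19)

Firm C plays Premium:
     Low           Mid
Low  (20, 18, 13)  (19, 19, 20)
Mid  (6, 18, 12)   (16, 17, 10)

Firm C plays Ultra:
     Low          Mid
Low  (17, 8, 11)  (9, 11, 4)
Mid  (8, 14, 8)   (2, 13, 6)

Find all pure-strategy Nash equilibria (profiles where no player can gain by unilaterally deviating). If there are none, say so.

For each player, find the best response to each opponent profile; mutual best responses are the pure NE.
Firm A against (Low, High): payoffs 17, 18 → best response Mid.
Firm A against (Low, Premium): payoffs 20, 6 → best response Low.
Firm A against (Low, Ultra): payoffs 17, 8 → best response Low.
Firm A against (Mid, High): payoffs 18, 20 → best response Mid.
Firm A against (Mid, Premium): payoffs 19, 16 → best response Low.
Firm A against (Mid, Ultra): payoffs 9, 2 → best response Low.
Firm B against (Low, High): payoffs 15, 4 → best response Low.
Firm B against (Low, Premium): payoffs 18, 19 → best response Mid.
Firm B against (Low, Ultra): payoffs 8, 11 → best response Mid.
Firm B against (Mid, High): payoffs 16, 14 → best response Low.
Firm B against (Mid, Premium): payoffs 18, 17 → best response Low.
Firm B against (Mid, Ultra): payoffs 14, 13 → best response Low.
Firm C against (Low, Low): payoffs 3, 13, 11 → best response Premium.
Firm C against (Low, Mid): payoffs 15, 20, 4 → best response Premium.
Firm C against (Mid, Low): payoffs 15, 12, 8 → best response High.
Firm C against (Mid, Mid): payoffs 19, 10, 6 → best response High.
Mutual best responses: (Low, Mid, Premium); (Mid, Low, High).

(Low, Mid, Premium), (Mid, Low, High)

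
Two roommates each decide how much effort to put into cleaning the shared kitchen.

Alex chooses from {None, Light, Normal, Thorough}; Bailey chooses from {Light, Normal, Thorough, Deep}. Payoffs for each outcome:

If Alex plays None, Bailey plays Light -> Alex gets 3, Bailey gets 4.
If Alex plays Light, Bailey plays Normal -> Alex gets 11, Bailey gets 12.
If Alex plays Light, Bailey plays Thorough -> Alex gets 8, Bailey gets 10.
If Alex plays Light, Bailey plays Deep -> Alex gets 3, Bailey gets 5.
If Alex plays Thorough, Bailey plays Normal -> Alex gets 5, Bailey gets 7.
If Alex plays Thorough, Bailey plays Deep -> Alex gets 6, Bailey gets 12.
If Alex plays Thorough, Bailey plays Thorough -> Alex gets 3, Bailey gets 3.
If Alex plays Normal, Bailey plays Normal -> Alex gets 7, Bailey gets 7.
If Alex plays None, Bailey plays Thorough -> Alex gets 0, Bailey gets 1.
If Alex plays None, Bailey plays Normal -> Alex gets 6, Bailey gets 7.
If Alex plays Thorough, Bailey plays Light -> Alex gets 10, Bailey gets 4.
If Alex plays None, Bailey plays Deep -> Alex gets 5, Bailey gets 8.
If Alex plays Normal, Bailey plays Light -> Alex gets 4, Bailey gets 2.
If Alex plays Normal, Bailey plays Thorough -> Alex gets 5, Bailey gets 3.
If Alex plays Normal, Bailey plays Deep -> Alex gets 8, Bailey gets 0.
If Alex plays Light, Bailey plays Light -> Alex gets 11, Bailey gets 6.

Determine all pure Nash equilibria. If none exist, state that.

For each player, find the best response to each opponent profile; mutual best responses are the pure NE.
Alex against Light: payoffs 3, 11, 4, 10 → best response Light.
Alex against Normal: payoffs 6, 11, 7, 5 → best response Light.
Alex against Thorough: payoffs 0, 8, 5, 3 → best response Light.
Alex against Deep: payoffs 5, 3, 8, 6 → best response Normal.
Bailey against None: payoffs 4, 7, 1, 8 → best response Deep.
Bailey against Light: payoffs 6, 12, 10, 5 → best response Normal.
Bailey against Normal: payoffs 2, 7, 3, 0 → best response Normal.
Bailey against Thorough: payoffs 4, 7, 3, 12 → best response Deep.
Mutual best responses: (Light, Normal).

(Light, Normal)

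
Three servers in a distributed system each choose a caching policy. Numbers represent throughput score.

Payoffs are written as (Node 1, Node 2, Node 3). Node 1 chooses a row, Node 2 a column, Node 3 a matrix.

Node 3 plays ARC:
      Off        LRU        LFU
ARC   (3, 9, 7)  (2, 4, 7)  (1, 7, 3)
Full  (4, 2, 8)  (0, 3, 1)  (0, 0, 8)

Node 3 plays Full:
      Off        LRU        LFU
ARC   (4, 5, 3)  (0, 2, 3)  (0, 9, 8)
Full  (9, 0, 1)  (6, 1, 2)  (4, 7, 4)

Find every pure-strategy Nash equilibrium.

Mark each player's best response to every combination of opponents' strategies; a profile where every player is best-responding is a pure Nash equilibrium.
Node 1 against (Off, ARC): payoffs 3, 4 → best response Full.
Node 1 against (Off, Full): payoffs 4, 9 → best response Full.
Node 1 against (LRU, ARC): payoffs 2, 0 → best response ARC.
Node 1 against (LRU, Full): payoffs 0, 6 → best response Full.
Node 1 against (LFU, ARC): payoffs 1, 0 → best response ARC.
Node 1 against (LFU, Full): payoffs 0, 4 → best response Full.
Node 2 against (ARC, ARC): payoffs 9, 4, 7 → best response Off.
Node 2 against (ARC, Full): payoffs 5, 2, 9 → best response LFU.
Node 2 against (Full, ARC): payoffs 2, 3, 0 → best response LRU.
Node 2 against (Full, Full): payoffs 0, 1, 7 → best response LFU.
Node 3 against (ARC, Off): payoffs 7, 3 → best response ARC.
Node 3 against (ARC, LRU): payoffs 7, 3 → best response ARC.
Node 3 against (ARC, LFU): payoffs 3, 8 → best response Full.
Node 3 against (Full, Off): payoffs 8, 1 → best response ARC.
Node 3 against (Full, LRU): payoffs 1, 2 → best response Full.
Node 3 against (Full, LFU): payoffs 8, 4 → best response ARC.
No profile is a mutual best response for all players.

There is no pure-strategy Nash equilibrium.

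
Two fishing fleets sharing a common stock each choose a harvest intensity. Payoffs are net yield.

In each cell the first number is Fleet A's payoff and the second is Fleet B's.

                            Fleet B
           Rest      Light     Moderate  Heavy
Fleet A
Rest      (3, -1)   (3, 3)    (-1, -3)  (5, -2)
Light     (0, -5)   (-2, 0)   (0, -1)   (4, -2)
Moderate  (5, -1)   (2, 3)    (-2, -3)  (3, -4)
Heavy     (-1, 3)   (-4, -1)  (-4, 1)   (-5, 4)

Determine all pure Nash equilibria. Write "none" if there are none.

The unique pure-strategy Nash equilibrium is (Rest, Light).

(Rest, Rest): Fleet A can switch to Moderate (3 → 5). Not NE.
(Rest, Light): Fleet A gets 3, best alternative 2; Fleet B gets 3, best alternative -1. No profitable deviation — NE.
(Rest, Moderate): Fleet A can switch to Light (-1 → 0). Not NE.
(Rest, Heavy): Fleet B can switch to Rest (-2 → -1). Not NE.
(Light, Rest): Fleet A can switch to Rest (0 → 3). Not NE.
(Light, Light): Fleet A can switch to Rest (-2 → 3). Not NE.
(Light, Moderate): Fleet B can switch to Light (-1 → 0). Not NE.
(Light, Heavy): Fleet A can switch to Rest (4 → 5). Not NE.
(Moderate, Rest): Fleet B can switch to Light (-1 → 3). Not NE.
(Moderate, Light): Fleet A can switch to Rest (2 → 3). Not NE.
(Moderate, Moderate): Fleet A can switch to Rest (-2 → -1). Not NE.
(Moderate, Heavy): Fleet A can switch to Rest (3 → 5). Not NE.
(Heavy, Rest): Fleet A can switch to Rest (-1 → 3). Not NE.
(The remaining 3 profiles each have a profitable deviation by the same check.)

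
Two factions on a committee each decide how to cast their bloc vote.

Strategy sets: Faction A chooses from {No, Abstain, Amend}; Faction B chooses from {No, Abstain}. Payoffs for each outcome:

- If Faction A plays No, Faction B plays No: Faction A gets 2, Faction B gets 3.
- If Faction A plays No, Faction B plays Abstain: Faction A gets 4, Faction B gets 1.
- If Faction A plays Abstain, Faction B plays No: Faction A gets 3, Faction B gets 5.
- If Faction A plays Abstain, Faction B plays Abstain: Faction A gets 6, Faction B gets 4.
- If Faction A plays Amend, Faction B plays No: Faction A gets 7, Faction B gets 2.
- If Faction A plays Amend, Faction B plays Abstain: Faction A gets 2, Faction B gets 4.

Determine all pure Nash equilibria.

Faction A against No: payoffs 2, 3, 7 → best response Amend.
Faction A against Abstain: payoffs 4, 6, 2 → best response Abstain.
Faction B against No: payoffs 3, 1 → best response No.
Faction B against Abstain: payoffs 5, 4 → best response No.
Faction B against Amend: payoffs 2, 4 → best response Abstain.
No profile is a mutual best response for all players.

This game has no pure Nash equilibrium.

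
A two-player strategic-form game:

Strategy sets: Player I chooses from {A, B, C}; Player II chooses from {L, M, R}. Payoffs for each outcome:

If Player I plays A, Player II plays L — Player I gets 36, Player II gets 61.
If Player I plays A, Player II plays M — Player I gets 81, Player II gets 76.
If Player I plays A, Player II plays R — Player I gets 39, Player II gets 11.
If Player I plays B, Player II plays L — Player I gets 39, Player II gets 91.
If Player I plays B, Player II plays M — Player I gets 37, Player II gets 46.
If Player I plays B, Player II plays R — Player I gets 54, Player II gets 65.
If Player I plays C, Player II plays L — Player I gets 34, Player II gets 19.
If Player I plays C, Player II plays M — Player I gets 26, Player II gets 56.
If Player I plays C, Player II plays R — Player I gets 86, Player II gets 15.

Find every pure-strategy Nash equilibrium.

Pure-strategy Nash equilibria: (A, M); (B, L)

Player I against L: payoffs 36, 39, 34 → best response B.
Player I against M: payoffs 81, 37, 26 → best response A.
Player I against R: payoffs 39, 54, 86 → best response C.
Player II against A: payoffs 61, 76, 11 → best response M.
Player II against B: payoffs 91, 46, 65 → best response L.
Player II against C: payoffs 19, 56, 15 → best response M.
Mutual best responses: (A, M); (B, L).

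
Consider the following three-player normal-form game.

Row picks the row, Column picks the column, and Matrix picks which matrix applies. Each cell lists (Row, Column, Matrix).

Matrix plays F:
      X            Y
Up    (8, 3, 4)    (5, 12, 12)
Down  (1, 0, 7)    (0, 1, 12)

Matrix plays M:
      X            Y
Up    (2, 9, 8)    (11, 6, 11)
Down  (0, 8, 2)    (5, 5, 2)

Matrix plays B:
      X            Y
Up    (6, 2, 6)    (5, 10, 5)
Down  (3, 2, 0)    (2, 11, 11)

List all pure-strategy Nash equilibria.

For each strategy profile, look for a profitable unilateral deviation.
(Up, X, F): Column can switch to Y (3 → 12). Not NE.
(Up, X, M): Row gets 2, best alternative 0; Column gets 9, best alternative 6; Matrix gets 8, best alternative 6. No profitable deviation — NE.
(Up, X, B): Column can switch to Y (2 → 10). Not NE.
(Up, Y, F): Row gets 5, best alternative 0; Column gets 12, best alternative 3; Matrix gets 12, best alternative 11. No profitable deviation — NE.
(Up, Y, M): Column can switch to X (6 → 9). Not NE.
(Up, Y, B): Matrix can switch to F (5 → 12). Not NE.
(Down, X, F): Row can switch to Up (1 → 8). Not NE.
(Down, X, M): Row can switch to Up (0 → 2). Not NE.
(Down, X, B): Row can switch to Up (3 → 6). Not NE.
(Down, Y, F): Row can switch to Up (0 → 5). Not NE.
(Down, Y, M): Row can switch to Up (5 → 11). Not NE.
(Down, Y, B): Row can switch to Up (2 → 5). Not NE.

(Up, X, M), (Up, Y, F)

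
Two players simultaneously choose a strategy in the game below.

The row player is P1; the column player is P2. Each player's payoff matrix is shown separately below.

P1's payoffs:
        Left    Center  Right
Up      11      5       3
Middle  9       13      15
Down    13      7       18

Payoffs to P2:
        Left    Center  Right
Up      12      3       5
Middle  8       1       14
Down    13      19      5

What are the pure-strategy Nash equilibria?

This game has no pure Nash equilibrium.

(Up, Left): P1 can switch to Down (11 → 13). Not NE.
(Up, Center): P1 can switch to Middle (5 → 13). Not NE.
(Up, Right): P1 can switch to Middle (3 → 15). Not NE.
(Middle, Left): P1 can switch to Up (9 → 11). Not NE.
(Middle, Center): P2 can switch to Left (1 → 8). Not NE.
(Middle, Right): P1 can switch to Down (15 → 18). Not NE.
(Down, Left): P2 can switch to Center (13 → 19). Not NE.
(Down, Center): P1 can switch to Middle (7 → 13). Not NE.
(The remaining 1 profile has a profitable deviation by the same check.)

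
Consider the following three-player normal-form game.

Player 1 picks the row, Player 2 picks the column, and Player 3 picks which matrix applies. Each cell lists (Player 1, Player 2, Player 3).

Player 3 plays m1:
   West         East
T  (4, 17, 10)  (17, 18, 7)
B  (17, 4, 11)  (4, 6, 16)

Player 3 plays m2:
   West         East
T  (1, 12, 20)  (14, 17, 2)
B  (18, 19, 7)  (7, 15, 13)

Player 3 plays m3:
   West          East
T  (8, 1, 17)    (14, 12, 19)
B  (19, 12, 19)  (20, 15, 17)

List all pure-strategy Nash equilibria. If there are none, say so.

Pure NE: (B, East, m3)

Player 1 against (West, m1): payoffs 4, 17 → best response B.
Player 1 against (West, m2): payoffs 1, 18 → best response B.
Player 1 against (West, m3): payoffs 8, 19 → best response B.
Player 1 against (East, m1): payoffs 17, 4 → best response T.
Player 1 against (East, m2): payoffs 14, 7 → best response T.
Player 1 against (East, m3): payoffs 14, 20 → best response B.
Player 2 against (T, m1): payoffs 17, 18 → best response East.
Player 2 against (T, m2): payoffs 12, 17 → best response East.
Player 2 against (T, m3): payoffs 1, 12 → best response East.
Player 2 against (B, m1): payoffs 4, 6 → best response East.
Player 2 against (B, m2): payoffs 19, 15 → best response West.
Player 2 against (B, m3): payoffs 12, 15 → best response East.
Player 3 against (T, West): payoffs 10, 20, 17 → best response m2.
Player 3 against (T, East): payoffs 7, 2, 19 → best response m3.
Player 3 against (B, West): payoffs 11, 7, 19 → best response m3.
Player 3 against (B, East): payoffs 16, 13, 17 → best response m3.
Mutual best responses: (B, East, m3).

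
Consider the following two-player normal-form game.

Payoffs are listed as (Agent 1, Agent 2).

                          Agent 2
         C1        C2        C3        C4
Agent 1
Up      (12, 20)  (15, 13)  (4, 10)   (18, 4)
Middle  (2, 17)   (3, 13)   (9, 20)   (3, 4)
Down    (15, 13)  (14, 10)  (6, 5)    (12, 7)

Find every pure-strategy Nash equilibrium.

(Middle, C3), (Down, C1)

(Up, C1): Agent 1 can switch to Down (12 → 15). Not NE.
(Up, C2): Agent 2 can switch to C1 (13 → 20). Not NE.
(Up, C3): Agent 1 can switch to Middle (4 → 9). Not NE.
(Up, C4): Agent 2 can switch to C1 (4 → 20). Not NE.
(Middle, C1): Agent 1 can switch to Up (2 → 12). Not NE.
(Middle, C2): Agent 1 can switch to Up (3 → 15). Not NE.
(Middle, C3): Agent 1 gets 9, best alternative 6; Agent 2 gets 20, best alternative 17. No profitable deviation — NE.
(Middle, C4): Agent 1 can switch to Up (3 → 18). Not NE.
(Down, C1): Agent 1 gets 15, best alternative 12; Agent 2 gets 13, best alternative 10. No profitable deviation — NE.
(Down, C2): Agent 1 can switch to Up (14 → 15). Not NE.
(The remaining 2 profiles each have a profitable deviation by the same check.)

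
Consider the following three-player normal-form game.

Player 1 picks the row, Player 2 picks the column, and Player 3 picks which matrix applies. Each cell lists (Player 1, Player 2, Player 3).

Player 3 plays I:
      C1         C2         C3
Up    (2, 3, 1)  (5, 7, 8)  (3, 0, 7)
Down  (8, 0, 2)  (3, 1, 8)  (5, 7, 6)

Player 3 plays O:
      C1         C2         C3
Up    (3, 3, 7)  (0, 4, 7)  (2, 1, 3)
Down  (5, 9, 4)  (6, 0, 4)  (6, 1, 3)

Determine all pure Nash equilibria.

Pure-strategy Nash equilibria: (Up, C2, I) and (Down, C1, O) and (Down, C3, I)

Player 1 against (C1, I): payoffs 2, 8 → best response Down.
Player 1 against (C1, O): payoffs 3, 5 → best response Down.
Player 1 against (C2, I): payoffs 5, 3 → best response Up.
Player 1 against (C2, O): payoffs 0, 6 → best response Down.
Player 1 against (C3, I): payoffs 3, 5 → best response Down.
Player 1 against (C3, O): payoffs 2, 6 → best response Down.
Player 2 against (Up, I): payoffs 3, 7, 0 → best response C2.
Player 2 against (Up, O): payoffs 3, 4, 1 → best response C2.
Player 2 against (Down, I): payoffs 0, 1, 7 → best response C3.
Player 2 against (Down, O): payoffs 9, 0, 1 → best response C1.
Player 3 against (Up, C1): payoffs 1, 7 → best response O.
Player 3 against (Up, C2): payoffs 8, 7 → best response I.
Player 3 against (Up, C3): payoffs 7, 3 → best response I.
Player 3 against (Down, C1): payoffs 2, 4 → best response O.
Player 3 against (Down, C2): payoffs 8, 4 → best response I.
Player 3 against (Down, C3): payoffs 6, 3 → best response I.
Mutual best responses: (Up, C2, I); (Down, C1, O); (Down, C3, I).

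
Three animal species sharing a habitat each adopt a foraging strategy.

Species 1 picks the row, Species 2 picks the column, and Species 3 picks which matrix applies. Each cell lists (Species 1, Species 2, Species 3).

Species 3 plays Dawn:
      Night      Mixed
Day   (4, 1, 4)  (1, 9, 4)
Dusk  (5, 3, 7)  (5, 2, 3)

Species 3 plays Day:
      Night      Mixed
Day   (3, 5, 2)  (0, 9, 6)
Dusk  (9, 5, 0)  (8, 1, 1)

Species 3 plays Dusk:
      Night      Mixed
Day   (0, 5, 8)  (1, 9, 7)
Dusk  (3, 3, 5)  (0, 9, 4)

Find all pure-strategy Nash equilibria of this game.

(Day, Mixed, Dusk); (Dusk, Night, Dawn)

(Day, Night, Dawn): Species 1 can switch to Dusk (4 → 5). Not NE.
(Day, Night, Day): Species 1 can switch to Dusk (3 → 9). Not NE.
(Day, Night, Dusk): Species 1 can switch to Dusk (0 → 3). Not NE.
(Day, Mixed, Dawn): Species 1 can switch to Dusk (1 → 5). Not NE.
(Day, Mixed, Day): Species 1 can switch to Dusk (0 → 8). Not NE.
(Day, Mixed, Dusk): Species 1 gets 1, best alternative 0; Species 2 gets 9, best alternative 5; Species 3 gets 7, best alternative 6. No profitable deviation — NE.
(Dusk, Night, Dawn): Species 1 gets 5, best alternative 4; Species 2 gets 3, best alternative 2; Species 3 gets 7, best alternative 5. No profitable deviation — NE.
(Dusk, Night, Day): Species 3 can switch to Dawn (0 → 7). Not NE.
(Dusk, Night, Dusk): Species 2 can switch to Mixed (3 → 9). Not NE.
(Dusk, Mixed, Dawn): Species 2 can switch to Night (2 → 3). Not NE.
(Dusk, Mixed, Day): Species 2 can switch to Night (1 → 5). Not NE.
(Dusk, Mixed, Dusk): Species 1 can switch to Day (0 → 1). Not NE.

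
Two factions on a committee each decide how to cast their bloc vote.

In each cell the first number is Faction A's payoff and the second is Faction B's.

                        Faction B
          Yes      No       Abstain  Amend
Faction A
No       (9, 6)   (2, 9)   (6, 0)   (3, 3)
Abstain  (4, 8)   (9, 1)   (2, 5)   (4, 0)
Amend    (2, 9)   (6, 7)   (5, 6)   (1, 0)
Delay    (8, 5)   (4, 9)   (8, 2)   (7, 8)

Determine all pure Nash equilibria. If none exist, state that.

For each player, find the best response to each opponent profile; mutual best responses are the pure NE.
Faction A against Yes: payoffs 9, 4, 2, 8 → best response No.
Faction A against No: payoffs 2, 9, 6, 4 → best response Abstain.
Faction A against Abstain: payoffs 6, 2, 5, 8 → best response Delay.
Faction A against Amend: payoffs 3, 4, 1, 7 → best response Delay.
Faction B against No: payoffs 6, 9, 0, 3 → best response No.
Faction B against Abstain: payoffs 8, 1, 5, 0 → best response Yes.
Faction B against Amend: payoffs 9, 7, 6, 0 → best response Yes.
Faction B against Delay: payoffs 5, 9, 2, 8 → best response No.
No profile is a mutual best response for all players.

There is no pure-strategy Nash equilibrium.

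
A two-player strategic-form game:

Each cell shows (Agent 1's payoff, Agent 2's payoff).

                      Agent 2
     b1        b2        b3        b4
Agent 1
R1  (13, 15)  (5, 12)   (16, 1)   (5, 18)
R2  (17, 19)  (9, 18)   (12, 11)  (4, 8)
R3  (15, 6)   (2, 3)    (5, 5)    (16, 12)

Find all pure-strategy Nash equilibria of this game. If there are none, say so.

Check each profile: it is a Nash equilibrium iff no player can strictly gain by switching unilaterally.
(R1, b1): Agent 1 can switch to R2 (13 → 17). Not NE.
(R1, b2): Agent 1 can switch to R2 (5 → 9). Not NE.
(R1, b3): Agent 2 can switch to b1 (1 → 15). Not NE.
(R1, b4): Agent 1 can switch to R3 (5 → 16). Not NE.
(R2, b1): Agent 1 gets 17, best alternative 15; Agent 2 gets 19, best alternative 18. No profitable deviation — NE.
(R2, b2): Agent 2 can switch to b1 (18 → 19). Not NE.
(R2, b3): Agent 1 can switch to R1 (12 → 16). Not NE.
(R2, b4): Agent 1 can switch to R1 (4 → 5). Not NE.
(R3, b1): Agent 1 can switch to R2 (15 → 17). Not NE.
(R3, b2): Agent 1 can switch to R1 (2 → 5). Not NE.
(R3, b3): Agent 1 can switch to R1 (5 → 16). Not NE.
(R3, b4): Agent 1 gets 16, best alternative 5; Agent 2 gets 12, best alternative 6. No profitable deviation — NE.

(R2, b1), (R3, b4)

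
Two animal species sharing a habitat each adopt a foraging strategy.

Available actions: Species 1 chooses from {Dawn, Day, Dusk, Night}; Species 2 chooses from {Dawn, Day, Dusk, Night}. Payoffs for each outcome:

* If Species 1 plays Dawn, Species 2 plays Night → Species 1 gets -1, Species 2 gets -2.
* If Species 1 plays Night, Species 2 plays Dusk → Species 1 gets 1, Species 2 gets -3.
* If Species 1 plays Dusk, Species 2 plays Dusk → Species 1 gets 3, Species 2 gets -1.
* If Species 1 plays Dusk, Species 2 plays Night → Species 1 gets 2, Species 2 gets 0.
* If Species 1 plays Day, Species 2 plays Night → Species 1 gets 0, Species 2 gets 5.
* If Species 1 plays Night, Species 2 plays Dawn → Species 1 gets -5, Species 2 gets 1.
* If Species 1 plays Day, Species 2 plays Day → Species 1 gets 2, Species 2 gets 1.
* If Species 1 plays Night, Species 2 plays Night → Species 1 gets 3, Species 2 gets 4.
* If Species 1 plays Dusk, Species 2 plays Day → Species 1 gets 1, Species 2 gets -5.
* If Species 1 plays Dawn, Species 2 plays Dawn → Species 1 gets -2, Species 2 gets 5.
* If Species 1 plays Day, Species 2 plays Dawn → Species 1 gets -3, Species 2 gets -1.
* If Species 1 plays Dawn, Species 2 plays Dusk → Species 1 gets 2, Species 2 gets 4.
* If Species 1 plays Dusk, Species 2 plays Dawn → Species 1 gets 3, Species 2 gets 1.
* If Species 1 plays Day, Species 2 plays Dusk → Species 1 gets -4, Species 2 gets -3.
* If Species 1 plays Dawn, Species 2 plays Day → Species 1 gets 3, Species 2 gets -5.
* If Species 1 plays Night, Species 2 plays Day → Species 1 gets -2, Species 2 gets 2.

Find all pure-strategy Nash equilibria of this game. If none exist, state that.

(Dusk, Dawn) and (Night, Night)

Species 1 against Dawn: payoffs -2, -3, 3, -5 → best response Dusk.
Species 1 against Day: payoffs 3, 2, 1, -2 → best response Dawn.
Species 1 against Dusk: payoffs 2, -4, 3, 1 → best response Dusk.
Species 1 against Night: payoffs -1, 0, 2, 3 → best response Night.
Species 2 against Dawn: payoffs 5, -5, 4, -2 → best response Dawn.
Species 2 against Day: payoffs -1, 1, -3, 5 → best response Night.
Species 2 against Dusk: payoffs 1, -5, -1, 0 → best response Dawn.
Species 2 against Night: payoffs 1, 2, -3, 4 → best response Night.
Mutual best responses: (Dusk, Dawn); (Night, Night).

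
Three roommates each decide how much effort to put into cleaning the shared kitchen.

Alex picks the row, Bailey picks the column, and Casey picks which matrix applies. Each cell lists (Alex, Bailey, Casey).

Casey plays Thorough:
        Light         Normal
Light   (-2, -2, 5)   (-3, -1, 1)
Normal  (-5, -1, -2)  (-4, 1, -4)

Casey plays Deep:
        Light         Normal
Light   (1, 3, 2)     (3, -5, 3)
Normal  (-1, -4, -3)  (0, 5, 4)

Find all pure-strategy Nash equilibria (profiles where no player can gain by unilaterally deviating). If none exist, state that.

Mark each player's best response to every combination of opponents' strategies; a profile where every player is best-responding is a pure Nash equilibrium.
Alex against (Light, Thorough): payoffs -2, -5 → best response Light.
Alex against (Light, Deep): payoffs 1, -1 → best response Light.
Alex against (Normal, Thorough): payoffs -3, -4 → best response Light.
Alex against (Normal, Deep): payoffs 3, 0 → best response Light.
Bailey against (Light, Thorough): payoffs -2, -1 → best response Normal.
Bailey against (Light, Deep): payoffs 3, -5 → best response Light.
Bailey against (Normal, Thorough): payoffs -1, 1 → best response Normal.
Bailey against (Normal, Deep): payoffs -4, 5 → best response Normal.
Casey against (Light, Light): payoffs 5, 2 → best response Thorough.
Casey against (Light, Normal): payoffs 1, 3 → best response Deep.
Casey against (Normal, Light): payoffs -2, -3 → best response Thorough.
Casey against (Normal, Normal): payoffs -4, 4 → best response Deep.
No profile is a mutual best response for all players.

No pure-strategy Nash equilibrium.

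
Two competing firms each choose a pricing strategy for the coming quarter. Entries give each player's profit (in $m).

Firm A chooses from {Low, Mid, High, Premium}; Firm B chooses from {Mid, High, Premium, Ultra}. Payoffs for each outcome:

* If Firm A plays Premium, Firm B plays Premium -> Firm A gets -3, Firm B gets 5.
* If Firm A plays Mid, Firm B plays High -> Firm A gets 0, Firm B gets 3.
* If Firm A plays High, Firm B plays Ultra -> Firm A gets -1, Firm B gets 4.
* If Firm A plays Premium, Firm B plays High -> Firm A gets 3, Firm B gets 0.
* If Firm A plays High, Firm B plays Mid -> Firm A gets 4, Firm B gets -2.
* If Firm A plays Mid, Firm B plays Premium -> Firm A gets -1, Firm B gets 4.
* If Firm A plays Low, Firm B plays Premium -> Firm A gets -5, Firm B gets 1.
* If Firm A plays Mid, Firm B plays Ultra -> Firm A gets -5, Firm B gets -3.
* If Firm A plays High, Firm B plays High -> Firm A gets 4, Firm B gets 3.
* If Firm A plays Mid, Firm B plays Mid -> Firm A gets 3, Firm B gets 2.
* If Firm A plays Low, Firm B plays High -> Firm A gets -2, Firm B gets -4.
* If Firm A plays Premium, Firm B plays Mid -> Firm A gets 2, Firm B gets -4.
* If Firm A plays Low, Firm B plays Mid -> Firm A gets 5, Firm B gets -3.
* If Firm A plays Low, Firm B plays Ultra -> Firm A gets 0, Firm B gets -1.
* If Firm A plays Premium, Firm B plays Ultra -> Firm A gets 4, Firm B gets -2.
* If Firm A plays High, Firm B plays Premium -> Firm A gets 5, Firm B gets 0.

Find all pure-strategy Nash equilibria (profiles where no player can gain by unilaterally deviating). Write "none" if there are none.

Check each profile: it is a Nash equilibrium iff no player can strictly gain by switching unilaterally.
(Low, Mid): Firm B can switch to Premium (-3 → 1). Not NE.
(Low, High): Firm A can switch to Mid (-2 → 0). Not NE.
(Low, Premium): Firm A can switch to Mid (-5 → -1). Not NE.
(Low, Ultra): Firm A can switch to Premium (0 → 4). Not NE.
(Mid, Mid): Firm A can switch to Low (3 → 5). Not NE.
(Mid, High): Firm A can switch to High (0 → 4). Not NE.
(The remaining 10 profiles each have a profitable deviation by the same check.)

No pure-strategy Nash equilibrium.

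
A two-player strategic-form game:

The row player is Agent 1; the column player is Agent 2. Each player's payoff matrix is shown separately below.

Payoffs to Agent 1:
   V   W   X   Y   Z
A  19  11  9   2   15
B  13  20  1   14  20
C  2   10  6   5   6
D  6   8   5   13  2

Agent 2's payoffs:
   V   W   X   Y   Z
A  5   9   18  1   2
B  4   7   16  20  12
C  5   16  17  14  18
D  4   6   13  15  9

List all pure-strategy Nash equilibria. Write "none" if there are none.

(A, X); (B, Y)

(A, V): Agent 2 can switch to W (5 → 9). Not NE.
(A, W): Agent 1 can switch to B (11 → 20). Not NE.
(A, X): Agent 1 gets 9, best alternative 6; Agent 2 gets 18, best alternative 9. No profitable deviation — NE.
(A, Y): Agent 1 can switch to B (2 → 14). Not NE.
(A, Z): Agent 1 can switch to B (15 → 20). Not NE.
(B, V): Agent 1 can switch to A (13 → 19). Not NE.
(B, W): Agent 2 can switch to X (7 → 16). Not NE.
(B, X): Agent 1 can switch to A (1 → 9). Not NE.
(B, Y): Agent 1 gets 14, best alternative 13; Agent 2 gets 20, best alternative 16. No profitable deviation — NE.
(B, Z): Agent 2 can switch to X (12 → 16). Not NE.
(The remaining 10 profiles each have a profitable deviation by the same check.)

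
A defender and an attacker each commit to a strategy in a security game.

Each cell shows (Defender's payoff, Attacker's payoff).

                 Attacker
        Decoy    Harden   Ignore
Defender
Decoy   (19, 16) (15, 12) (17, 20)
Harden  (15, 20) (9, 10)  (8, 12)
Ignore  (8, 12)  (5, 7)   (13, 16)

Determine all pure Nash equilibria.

Pure NE: (Decoy, Ignore)

(Decoy, Decoy): Attacker can switch to Ignore (16 → 20). Not NE.
(Decoy, Harden): Attacker can switch to Decoy (12 → 16). Not NE.
(Decoy, Ignore): Defender gets 17, best alternative 13; Attacker gets 20, best alternative 16. No profitable deviation — NE.
(Harden, Decoy): Defender can switch to Decoy (15 → 19). Not NE.
(Harden, Harden): Defender can switch to Decoy (9 → 15). Not NE.
(Harden, Ignore): Defender can switch to Decoy (8 → 17). Not NE.
(Ignore, Decoy): Defender can switch to Decoy (8 → 19). Not NE.
(Ignore, Harden): Defender can switch to Decoy (5 → 15). Not NE.
(Ignore, Ignore): Defender can switch to Decoy (13 → 17). Not NE.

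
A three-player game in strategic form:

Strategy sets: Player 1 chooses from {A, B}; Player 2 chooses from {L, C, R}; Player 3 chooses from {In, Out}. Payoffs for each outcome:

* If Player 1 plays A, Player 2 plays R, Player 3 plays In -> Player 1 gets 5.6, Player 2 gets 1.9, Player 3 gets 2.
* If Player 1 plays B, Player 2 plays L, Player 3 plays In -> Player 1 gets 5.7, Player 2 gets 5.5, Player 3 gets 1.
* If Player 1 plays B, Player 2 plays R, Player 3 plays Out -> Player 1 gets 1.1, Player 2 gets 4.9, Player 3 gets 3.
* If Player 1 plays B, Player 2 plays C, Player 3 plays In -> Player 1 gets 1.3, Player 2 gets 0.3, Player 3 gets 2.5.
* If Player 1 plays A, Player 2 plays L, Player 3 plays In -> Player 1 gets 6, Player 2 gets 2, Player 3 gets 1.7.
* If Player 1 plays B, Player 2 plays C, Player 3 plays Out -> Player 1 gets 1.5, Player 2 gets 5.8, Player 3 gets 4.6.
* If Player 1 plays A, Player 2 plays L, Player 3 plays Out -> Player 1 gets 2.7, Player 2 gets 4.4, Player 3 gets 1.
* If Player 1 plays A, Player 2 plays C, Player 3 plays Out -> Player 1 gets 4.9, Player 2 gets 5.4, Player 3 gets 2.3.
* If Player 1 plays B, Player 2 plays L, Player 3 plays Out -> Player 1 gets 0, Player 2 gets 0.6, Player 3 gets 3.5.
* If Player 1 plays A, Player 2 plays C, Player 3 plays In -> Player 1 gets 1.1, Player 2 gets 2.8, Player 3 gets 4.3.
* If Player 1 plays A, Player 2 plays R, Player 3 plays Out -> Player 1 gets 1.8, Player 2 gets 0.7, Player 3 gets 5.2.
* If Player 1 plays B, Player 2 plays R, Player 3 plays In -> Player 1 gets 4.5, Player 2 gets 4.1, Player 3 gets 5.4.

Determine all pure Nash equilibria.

No pure-strategy Nash equilibrium.

Player 1 against (L, In): payoffs 6, 5.7 → best response A.
Player 1 against (L, Out): payoffs 2.7, 0 → best response A.
Player 1 against (C, In): payoffs 1.1, 1.3 → best response B.
Player 1 against (C, Out): payoffs 4.9, 1.5 → best response A.
Player 1 against (R, In): payoffs 5.6, 4.5 → best response A.
Player 1 against (R, Out): payoffs 1.8, 1.1 → best response A.
Player 2 against (A, In): payoffs 2, 2.8, 1.9 → best response C.
Player 2 against (A, Out): payoffs 4.4, 5.4, 0.7 → best response C.
Player 2 against (B, In): payoffs 5.5, 0.3, 4.1 → best response L.
Player 2 against (B, Out): payoffs 0.6, 5.8, 4.9 → best response C.
Player 3 against (A, L): payoffs 1.7, 1 → best response In.
Player 3 against (A, C): payoffs 4.3, 2.3 → best response In.
Player 3 against (A, R): payoffs 2, 5.2 → best response Out.
Player 3 against (B, L): payoffs 1, 3.5 → best response Out.
Player 3 against (B, C): payoffs 2.5, 4.6 → best response Out.
Player 3 against (B, R): payoffs 5.4, 3 → best response In.
No profile is a mutual best response for all players.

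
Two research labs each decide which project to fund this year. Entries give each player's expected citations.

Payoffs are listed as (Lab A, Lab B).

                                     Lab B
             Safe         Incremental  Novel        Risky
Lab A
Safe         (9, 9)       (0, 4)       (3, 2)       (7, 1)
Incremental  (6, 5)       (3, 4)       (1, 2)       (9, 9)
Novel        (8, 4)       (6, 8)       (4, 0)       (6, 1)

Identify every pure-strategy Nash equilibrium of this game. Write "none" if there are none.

(Safe, Safe): Lab A gets 9, best alternative 8; Lab B gets 9, best alternative 4. No profitable deviation — NE.
(Safe, Incremental): Lab A can switch to Incremental (0 → 3). Not NE.
(Safe, Novel): Lab A can switch to Novel (3 → 4). Not NE.
(Safe, Risky): Lab A can switch to Incremental (7 → 9). Not NE.
(Incremental, Safe): Lab A can switch to Safe (6 → 9). Not NE.
(Incremental, Incremental): Lab A can switch to Novel (3 → 6). Not NE.
(Incremental, Novel): Lab A can switch to Safe (1 → 3). Not NE.
(Incremental, Risky): Lab A gets 9, best alternative 7; Lab B gets 9, best alternative 5. No profitable deviation — NE.
(Novel, Safe): Lab A can switch to Safe (8 → 9). Not NE.
(Novel, Incremental): Lab A gets 6, best alternative 3; Lab B gets 8, best alternative 4. No profitable deviation — NE.
(Novel, Novel): Lab B can switch to Safe (0 → 4). Not NE.
(The remaining 1 profile has a profitable deviation by the same check.)

(Safe, Safe), (Incremental, Risky), (Novel, Incremental)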